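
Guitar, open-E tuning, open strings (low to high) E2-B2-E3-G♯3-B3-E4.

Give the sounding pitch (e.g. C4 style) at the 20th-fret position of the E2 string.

C4

E2 is MIDI 40. Adding 20 gives 60, which is C4.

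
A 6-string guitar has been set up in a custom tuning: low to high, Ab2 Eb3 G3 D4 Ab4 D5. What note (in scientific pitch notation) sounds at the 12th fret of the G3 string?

The open G3 string plus 12 semitones: G–Ab–A–Bb–…–F–Gb–G.
The walk passes from B into C once, so the octave number goes from 3 to 4.

G4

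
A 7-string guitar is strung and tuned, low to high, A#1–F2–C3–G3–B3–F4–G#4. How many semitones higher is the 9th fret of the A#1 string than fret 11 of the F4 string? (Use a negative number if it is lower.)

-33 semitones

A#1 at fret 9 → G2 (MIDI 43); F4 at fret 11 → E5 (MIDI 76).
43 − 76 = -33, so the two pitches are 33 semitones apart.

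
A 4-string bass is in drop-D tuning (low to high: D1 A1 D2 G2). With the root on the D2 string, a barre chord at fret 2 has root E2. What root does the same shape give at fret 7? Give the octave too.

A2

Moving from fret 2 to fret 7 shifts the root by 5 semitones.
E2 up 5 semitones is A2.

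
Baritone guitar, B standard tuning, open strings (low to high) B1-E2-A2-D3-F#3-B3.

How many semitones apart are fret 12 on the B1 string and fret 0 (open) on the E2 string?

7 semitones

B1 at fret 12 → B2 (MIDI 47); E2 at fret 0 → E2 (MIDI 40).
47 − 40 = 7, so the two pitches are 7 semitones apart, with B2 the higher.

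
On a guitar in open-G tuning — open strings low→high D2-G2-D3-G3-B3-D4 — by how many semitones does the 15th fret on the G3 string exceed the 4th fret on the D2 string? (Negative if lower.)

28 semitones

G3 at fret 15 → A♯4 (MIDI 70); D2 at fret 4 → F♯2 (MIDI 42).
70 − 42 = 28, so the two pitches are 28 semitones apart.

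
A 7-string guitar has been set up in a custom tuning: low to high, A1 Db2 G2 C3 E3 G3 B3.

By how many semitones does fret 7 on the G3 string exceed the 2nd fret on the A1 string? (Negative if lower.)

27 semitones

G3 at fret 7 → D4 (MIDI 62); A1 at fret 2 → B1 (MIDI 35).
62 − 35 = 27, so the two pitches are 27 semitones apart.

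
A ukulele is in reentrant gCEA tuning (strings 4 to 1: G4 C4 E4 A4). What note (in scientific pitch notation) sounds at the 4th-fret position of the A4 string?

C♯5

A4 is MIDI 69. Adding 4 gives 73, which is C♯5.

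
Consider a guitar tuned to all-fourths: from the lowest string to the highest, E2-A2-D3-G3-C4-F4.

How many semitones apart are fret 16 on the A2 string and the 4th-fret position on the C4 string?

A2 at fret 16 → C#4 (MIDI 61); C4 at fret 4 → E4 (MIDI 64).
61 − 64 = -3, so the two pitches are 3 semitones apart, with E4 the higher.

3 semitones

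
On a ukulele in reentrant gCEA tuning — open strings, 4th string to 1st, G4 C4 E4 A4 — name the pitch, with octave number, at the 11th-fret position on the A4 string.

A4 is MIDI 69. Adding 11 gives 80, which is G#5.

G#5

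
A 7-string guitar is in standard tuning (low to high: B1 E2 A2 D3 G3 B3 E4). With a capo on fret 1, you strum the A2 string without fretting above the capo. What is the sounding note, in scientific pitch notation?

A♯2

The capo raises the open A2 by 1 semitone to A♯2; fretting 0 more gives A2 + 1 + 0 = A2 + 1 semitone = A♯2.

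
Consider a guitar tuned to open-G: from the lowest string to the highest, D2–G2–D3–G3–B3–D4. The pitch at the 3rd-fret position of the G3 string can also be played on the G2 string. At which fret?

Fret 3 on G3 is MIDI 55 + 3 = 58 (A#3). On the G2 string (open MIDI 43), that pitch is 58 − 43 = fret 15.

15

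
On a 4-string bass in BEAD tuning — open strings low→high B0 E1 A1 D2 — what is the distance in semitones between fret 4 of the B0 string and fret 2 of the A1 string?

8 semitones

B0 at fret 4 → D#1 (MIDI 27); A1 at fret 2 → B1 (MIDI 35).
27 − 35 = -8, so the two pitches are 8 semitones apart, with B1 the higher.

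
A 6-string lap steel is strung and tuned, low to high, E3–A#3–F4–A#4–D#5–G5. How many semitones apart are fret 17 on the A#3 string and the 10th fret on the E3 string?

13 semitones

A#3 at fret 17 → D#5 (MIDI 75); E3 at fret 10 → D4 (MIDI 62).
75 − 62 = 13, so the two pitches are 13 semitones apart, with D#5 the higher.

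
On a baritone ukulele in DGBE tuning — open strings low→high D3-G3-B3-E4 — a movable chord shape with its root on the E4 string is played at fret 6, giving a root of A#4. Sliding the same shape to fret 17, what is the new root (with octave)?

Moving from fret 6 to fret 17 shifts the root by 11 semitones.
A#4 up 11 semitones is A5.

A5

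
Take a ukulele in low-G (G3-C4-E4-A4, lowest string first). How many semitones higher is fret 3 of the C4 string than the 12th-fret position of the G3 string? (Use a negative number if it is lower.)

-4 semitones

C4 at fret 3 → D#4 (MIDI 63); G3 at fret 12 → G4 (MIDI 67).
63 − 67 = -4, so the two pitches are 4 semitones apart.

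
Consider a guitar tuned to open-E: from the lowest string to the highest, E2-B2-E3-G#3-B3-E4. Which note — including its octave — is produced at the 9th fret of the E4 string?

C#5

Each fret is one semitone, so E4 + 9 = C#5.
(Equivalently spelled Db5.)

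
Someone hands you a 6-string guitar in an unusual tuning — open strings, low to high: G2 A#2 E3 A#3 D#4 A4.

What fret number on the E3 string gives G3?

G3 is 3 semitones above the open E3 (E–F–F#–G), so it sits at fret 3.

3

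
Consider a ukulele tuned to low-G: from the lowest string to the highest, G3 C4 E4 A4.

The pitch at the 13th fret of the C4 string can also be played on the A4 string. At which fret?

4

Fret 13 on C4 is MIDI 60 + 13 = 73 (C♯5). On the A4 string (open MIDI 69), that pitch is 73 − 69 = fret 4.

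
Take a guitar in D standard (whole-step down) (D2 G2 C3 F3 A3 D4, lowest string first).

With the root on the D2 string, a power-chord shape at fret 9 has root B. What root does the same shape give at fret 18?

Moving from fret 9 to fret 18 shifts the root by 9 semitones.
B up 9 semitones is G#.

G#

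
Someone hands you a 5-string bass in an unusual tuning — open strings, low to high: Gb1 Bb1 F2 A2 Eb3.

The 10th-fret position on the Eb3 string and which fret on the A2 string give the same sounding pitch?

Eb3 at fret 10 is Eb3 + 10 semitones = Db4.
The open A2 string is 6 semitones below the open Eb3, so the same pitch on the A2 string lies at fret 10 + 6 = 16.

16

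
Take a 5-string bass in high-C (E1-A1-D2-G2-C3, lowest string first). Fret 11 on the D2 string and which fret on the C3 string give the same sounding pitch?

1

Fret 11 on D2 is MIDI 38 + 11 = 49 (C#3). On the C3 string (open MIDI 48), that pitch is 49 − 48 = fret 1.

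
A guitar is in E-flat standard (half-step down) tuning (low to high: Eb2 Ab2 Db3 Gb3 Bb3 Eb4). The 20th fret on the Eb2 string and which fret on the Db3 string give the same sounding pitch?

10

Fret 20 on Eb2 is MIDI 39 + 20 = 59 (B3). On the Db3 string (open MIDI 49), that pitch is 59 − 49 = fret 10.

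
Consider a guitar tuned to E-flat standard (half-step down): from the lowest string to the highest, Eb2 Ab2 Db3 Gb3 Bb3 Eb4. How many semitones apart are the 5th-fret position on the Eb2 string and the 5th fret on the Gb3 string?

15 semitones

Eb2 at fret 5 → Ab2 (MIDI 44); Gb3 at fret 5 → B3 (MIDI 59).
44 − 59 = -15, so the two pitches are 15 semitones apart, with B3 the higher.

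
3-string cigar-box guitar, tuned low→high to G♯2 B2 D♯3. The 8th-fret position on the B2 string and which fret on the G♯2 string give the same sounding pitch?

Fret 8 on B2 is MIDI 47 + 8 = 55 (G3). On the G♯2 string (open MIDI 44), that pitch is 55 − 44 = fret 11.

11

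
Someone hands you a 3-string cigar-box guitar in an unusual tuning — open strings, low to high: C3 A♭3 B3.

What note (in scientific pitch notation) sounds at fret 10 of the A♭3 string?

G♭4

The open A♭3 string plus 10 semitones: Ab–A–Bb–B–…–E–F–Gb.
The walk passes from B into C once, so the octave number goes from 3 to 4.
(Equivalently spelled F♯4.)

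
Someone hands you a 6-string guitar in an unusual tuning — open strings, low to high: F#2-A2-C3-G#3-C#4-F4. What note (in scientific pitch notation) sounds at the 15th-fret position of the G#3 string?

Each fret is one semitone, so G#3 + 15 = B4.

B4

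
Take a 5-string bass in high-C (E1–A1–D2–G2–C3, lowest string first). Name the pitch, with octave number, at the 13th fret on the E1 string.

E1 is MIDI 28. Adding 13 gives 41, which is F2.

F2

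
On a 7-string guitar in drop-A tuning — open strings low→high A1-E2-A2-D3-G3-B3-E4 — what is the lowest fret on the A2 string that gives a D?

5

From A2, count semitones up the chromatic scale until reaching D: A–A#–B–C–C#–D — 5 steps.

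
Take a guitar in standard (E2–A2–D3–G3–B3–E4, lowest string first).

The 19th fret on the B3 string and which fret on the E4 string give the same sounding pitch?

14

Fret 19 on B3 is MIDI 59 + 19 = 78 (F#5). On the E4 string (open MIDI 64), that pitch is 78 − 64 = fret 14.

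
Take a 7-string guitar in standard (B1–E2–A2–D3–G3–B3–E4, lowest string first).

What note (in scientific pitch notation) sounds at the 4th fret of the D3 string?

The open D3 string plus 4 semitones: D–D#–E–F–F#.
No B→C boundary is crossed, so the octave stays at 3.
(Equivalently spelled Gb3.)

F#3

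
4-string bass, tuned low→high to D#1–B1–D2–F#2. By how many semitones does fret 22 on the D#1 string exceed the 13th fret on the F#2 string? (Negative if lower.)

-6 semitones

D#1 at fret 22 → C#3 (MIDI 49); F#2 at fret 13 → G3 (MIDI 55).
49 − 55 = -6, so the two pitches are 6 semitones apart.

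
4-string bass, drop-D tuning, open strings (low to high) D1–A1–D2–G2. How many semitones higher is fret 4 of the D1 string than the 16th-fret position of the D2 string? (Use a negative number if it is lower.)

D1 at fret 4 → F♯1 (MIDI 30); D2 at fret 16 → F♯3 (MIDI 54).
30 − 54 = -24, so the two pitches are 24 semitones apart.

-24 semitones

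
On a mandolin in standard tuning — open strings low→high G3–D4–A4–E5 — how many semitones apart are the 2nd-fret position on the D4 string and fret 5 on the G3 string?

4 semitones

D4 at fret 2 → E4 (MIDI 64); G3 at fret 5 → C4 (MIDI 60).
64 − 60 = 4, so the two pitches are 4 semitones apart, with E4 the higher.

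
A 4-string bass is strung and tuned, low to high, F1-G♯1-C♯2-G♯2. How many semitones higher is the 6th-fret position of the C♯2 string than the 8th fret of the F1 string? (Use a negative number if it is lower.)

6 semitones

C♯2 at fret 6 → G2 (MIDI 43); F1 at fret 8 → C♯2 (MIDI 37).
43 − 37 = 6, so the two pitches are 6 semitones apart.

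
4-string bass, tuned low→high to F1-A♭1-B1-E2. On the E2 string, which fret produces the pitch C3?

C3 is 8 semitones above the open E2 (E–F–Gb–G–Ab–A–Bb–B–C), so it sits at fret 8.

8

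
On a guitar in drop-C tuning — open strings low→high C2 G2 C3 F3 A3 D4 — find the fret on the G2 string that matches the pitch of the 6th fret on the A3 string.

Fret 6 on A3 is MIDI 57 + 6 = 63 (D#4). On the G2 string (open MIDI 43), that pitch is 63 − 43 = fret 20.

20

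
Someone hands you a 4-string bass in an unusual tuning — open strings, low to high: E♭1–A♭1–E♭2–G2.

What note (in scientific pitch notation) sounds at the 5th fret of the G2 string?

C3

Each fret is one semitone, so G2 + 5 = C3.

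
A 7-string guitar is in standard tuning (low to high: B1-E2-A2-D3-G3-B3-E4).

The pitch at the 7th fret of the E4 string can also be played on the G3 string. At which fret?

16

E4 at fret 7 is E4 + 7 semitones = B4.
The open G3 string is 9 semitones below the open E4, so the same pitch on the G3 string lies at fret 7 + 9 = 16.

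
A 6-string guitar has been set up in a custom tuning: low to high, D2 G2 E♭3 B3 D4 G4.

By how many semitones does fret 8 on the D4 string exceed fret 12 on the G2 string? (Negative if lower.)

D4 at fret 8 → B♭4 (MIDI 70); G2 at fret 12 → G3 (MIDI 55).
70 − 55 = 15, so the two pitches are 15 semitones apart.

15 semitones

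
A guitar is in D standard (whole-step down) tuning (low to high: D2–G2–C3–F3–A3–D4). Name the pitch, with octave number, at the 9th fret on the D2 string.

B2

Each fret is one semitone, so D2 + 9 = B2.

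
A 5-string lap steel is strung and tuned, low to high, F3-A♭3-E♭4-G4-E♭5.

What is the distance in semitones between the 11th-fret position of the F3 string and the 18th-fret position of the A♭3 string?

10 semitones

F3 at fret 11 → E4 (MIDI 64); A♭3 at fret 18 → D5 (MIDI 74).
64 − 74 = -10, so the two pitches are 10 semitones apart, with D5 the higher.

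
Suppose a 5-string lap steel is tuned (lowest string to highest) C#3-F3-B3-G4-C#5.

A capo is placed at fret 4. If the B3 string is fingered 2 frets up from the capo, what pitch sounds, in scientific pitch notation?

F4

The capo raises the open B3 by 4 semitones to D#4; fretting 2 more gives B3 + 4 + 2 = B3 + 6 semitones = F4.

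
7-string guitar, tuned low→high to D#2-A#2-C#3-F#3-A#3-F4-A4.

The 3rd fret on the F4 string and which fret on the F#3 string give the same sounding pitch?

14

Fret 3 on F4 is MIDI 65 + 3 = 68 (G#4). On the F#3 string (open MIDI 54), that pitch is 68 − 54 = fret 14.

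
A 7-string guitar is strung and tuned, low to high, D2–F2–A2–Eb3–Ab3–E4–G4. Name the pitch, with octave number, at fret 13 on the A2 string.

Bb3

Each fret is one semitone, so A2 + 13 = Bb3.
(Equivalently spelled A#3.)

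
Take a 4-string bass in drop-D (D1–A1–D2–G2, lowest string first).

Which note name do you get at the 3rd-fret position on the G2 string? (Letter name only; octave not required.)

The open G2 string plus 3 semitones: G–G#–A–A#.
(Equivalently spelled Bb.)

A#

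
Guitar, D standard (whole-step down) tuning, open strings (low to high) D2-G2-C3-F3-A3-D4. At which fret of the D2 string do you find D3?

12

D3 is 12 semitones above the open D2 (D–D#–E–F–…–C–C#–D), so it sits at fret 12.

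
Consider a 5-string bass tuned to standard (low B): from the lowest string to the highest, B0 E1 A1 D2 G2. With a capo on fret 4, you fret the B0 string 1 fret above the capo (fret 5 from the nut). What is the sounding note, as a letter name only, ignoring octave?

E

The capo raises the open B0 by 4 semitones to D♯1; fretting 1 more gives B0 + 4 + 1 = B0 + 5 semitones, landing on E.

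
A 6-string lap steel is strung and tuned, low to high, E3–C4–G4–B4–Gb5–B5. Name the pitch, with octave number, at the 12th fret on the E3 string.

E4

The open E3 string plus 12 semitones: E–F–Gb–G–…–D–Eb–E.
The walk passes from B into C once, so the octave number goes from 3 to 4.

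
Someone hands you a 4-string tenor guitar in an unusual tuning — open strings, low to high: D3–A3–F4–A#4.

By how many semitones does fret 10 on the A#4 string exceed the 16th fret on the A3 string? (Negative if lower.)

7 semitones

A#4 at fret 10 → G#5 (MIDI 80); A3 at fret 16 → C#5 (MIDI 73).
80 − 73 = 7, so the two pitches are 7 semitones apart.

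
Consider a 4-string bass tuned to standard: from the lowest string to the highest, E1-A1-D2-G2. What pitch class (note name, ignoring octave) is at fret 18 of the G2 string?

G2 is MIDI 43. Adding 18 gives 61; 61 mod 12 = 1, i.e. C#.
(Equivalently spelled Db.)

C#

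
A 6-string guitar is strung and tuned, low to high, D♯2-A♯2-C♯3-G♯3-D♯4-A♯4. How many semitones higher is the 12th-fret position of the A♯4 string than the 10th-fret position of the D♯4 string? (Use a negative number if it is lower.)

9 semitones

A♯4 at fret 12 → A♯5 (MIDI 82); D♯4 at fret 10 → C♯5 (MIDI 73).
82 − 73 = 9, so the two pitches are 9 semitones apart.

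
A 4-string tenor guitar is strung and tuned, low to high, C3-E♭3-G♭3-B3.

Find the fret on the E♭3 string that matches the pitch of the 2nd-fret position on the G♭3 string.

5

G♭3 at fret 2 is G♭3 + 2 semitones = A♭3.
The open E♭3 string is 3 semitones below the open G♭3, so the same pitch on the E♭3 string lies at fret 2 + 3 = 5.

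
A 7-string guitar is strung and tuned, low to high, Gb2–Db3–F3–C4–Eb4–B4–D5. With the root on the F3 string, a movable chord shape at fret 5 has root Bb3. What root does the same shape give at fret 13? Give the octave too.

Gb4

Moving from fret 5 to fret 13 shifts the root by 8 semitones.
Bb3 up 8 semitones is Gb4.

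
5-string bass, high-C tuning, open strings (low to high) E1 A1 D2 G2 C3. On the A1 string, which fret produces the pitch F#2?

9

F#2 is 9 semitones above the open A1 (A–A#–B–C–C#–D–D#–E–F–F#), so it sits at fret 9.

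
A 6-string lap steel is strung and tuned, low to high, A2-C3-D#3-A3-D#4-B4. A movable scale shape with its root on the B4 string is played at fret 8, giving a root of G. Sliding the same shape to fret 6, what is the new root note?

F

Moving from fret 8 to fret 6 shifts the root by -2 semitones.
G down 2 semitones is F.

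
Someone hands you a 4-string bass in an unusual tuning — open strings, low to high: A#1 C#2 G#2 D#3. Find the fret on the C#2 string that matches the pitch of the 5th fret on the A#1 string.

2

Fret 5 on A#1 is MIDI 34 + 5 = 39 (D#2). On the C#2 string (open MIDI 37), that pitch is 39 − 37 = fret 2.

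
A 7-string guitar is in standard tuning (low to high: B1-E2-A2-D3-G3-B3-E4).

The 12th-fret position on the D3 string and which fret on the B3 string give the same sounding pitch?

3

D3 at fret 12 is D3 + 12 semitones = D4.
The open B3 string is 9 semitones above the open D3, so the same pitch on the B3 string lies at fret 12 − 9 = 3.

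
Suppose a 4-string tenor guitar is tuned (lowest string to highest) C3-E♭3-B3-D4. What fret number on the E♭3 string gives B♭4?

19

B♭4 is 19 semitones above the open E♭3 (Eb–E–F–Gb–…–Ab–A–Bb), so it sits at fret 19.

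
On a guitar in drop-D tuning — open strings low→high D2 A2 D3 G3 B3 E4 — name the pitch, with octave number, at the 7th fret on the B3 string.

The open B3 string plus 7 semitones: B–C–C#–D–D#–E–F–F#.
The walk passes from B into C once, so the octave number goes from 3 to 4.
(Equivalently spelled Gb4.)

F#4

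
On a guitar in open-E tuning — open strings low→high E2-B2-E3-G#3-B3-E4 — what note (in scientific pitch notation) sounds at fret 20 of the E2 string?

E2 is MIDI 40. Adding 20 gives 60, which is C4.

C4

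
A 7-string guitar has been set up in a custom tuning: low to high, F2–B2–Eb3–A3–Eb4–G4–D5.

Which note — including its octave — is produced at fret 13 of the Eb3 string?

E4

Each fret is one semitone, so Eb3 + 13 = E4.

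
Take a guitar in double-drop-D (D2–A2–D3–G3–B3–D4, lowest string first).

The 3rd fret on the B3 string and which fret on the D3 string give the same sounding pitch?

12

Fret 3 on B3 is MIDI 59 + 3 = 62 (D4). On the D3 string (open MIDI 50), that pitch is 62 − 50 = fret 12.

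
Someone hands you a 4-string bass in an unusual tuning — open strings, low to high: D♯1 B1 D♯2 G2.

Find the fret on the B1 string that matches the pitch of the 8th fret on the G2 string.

16

Fret 8 on G2 is MIDI 43 + 8 = 51 (D♯3). On the B1 string (open MIDI 35), that pitch is 51 − 35 = fret 16.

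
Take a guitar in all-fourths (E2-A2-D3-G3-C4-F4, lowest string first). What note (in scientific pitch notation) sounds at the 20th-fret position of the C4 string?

C4 is MIDI 60. Adding 20 gives 80, which is G#5.
(Equivalently spelled Ab5.)

G#5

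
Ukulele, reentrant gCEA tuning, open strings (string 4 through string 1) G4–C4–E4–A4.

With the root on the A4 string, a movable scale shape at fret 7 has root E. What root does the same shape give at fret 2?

B

Moving from fret 7 to fret 2 shifts the root by -5 semitones.
E down 5 semitones is B.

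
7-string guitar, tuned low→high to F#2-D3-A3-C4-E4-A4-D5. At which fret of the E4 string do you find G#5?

G#5 is 16 semitones above the open E4 (E–F–F#–G–…–F#–G–G#), so it sits at fret 16.

16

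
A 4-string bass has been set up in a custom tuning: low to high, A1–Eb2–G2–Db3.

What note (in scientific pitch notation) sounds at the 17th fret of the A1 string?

D3

A1 is MIDI 33. Adding 17 gives 50, which is D3.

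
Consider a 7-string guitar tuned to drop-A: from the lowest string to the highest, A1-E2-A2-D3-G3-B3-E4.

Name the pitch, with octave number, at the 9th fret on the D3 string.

D3 is MIDI 50. Adding 9 gives 59, which is B3.

B3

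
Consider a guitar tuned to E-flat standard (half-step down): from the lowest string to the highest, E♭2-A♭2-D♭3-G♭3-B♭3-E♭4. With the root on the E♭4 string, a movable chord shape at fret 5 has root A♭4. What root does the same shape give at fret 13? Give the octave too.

E5

Moving from fret 5 to fret 13 shifts the root by 8 semitones.
A♭4 up 8 semitones is E5.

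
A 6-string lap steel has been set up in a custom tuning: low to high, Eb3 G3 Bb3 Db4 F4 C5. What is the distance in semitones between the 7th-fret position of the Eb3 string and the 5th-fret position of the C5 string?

Eb3 at fret 7 → Bb3 (MIDI 58); C5 at fret 5 → F5 (MIDI 77).
58 − 77 = -19, so the two pitches are 19 semitones apart, with F5 the higher.

19 semitones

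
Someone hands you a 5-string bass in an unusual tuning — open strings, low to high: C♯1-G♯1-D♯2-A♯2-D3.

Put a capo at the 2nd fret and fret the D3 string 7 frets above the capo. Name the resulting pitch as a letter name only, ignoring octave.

B

The capo raises the open D3 by 2 semitones to E3; fretting 7 more gives D3 + 2 + 7 = D3 + 9 semitones, landing on B.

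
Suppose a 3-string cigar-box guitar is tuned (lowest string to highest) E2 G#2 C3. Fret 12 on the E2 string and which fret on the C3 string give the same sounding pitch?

E2 at fret 12 is E2 + 12 semitones = E3.
The open C3 string is 8 semitones above the open E2, so the same pitch on the C3 string lies at fret 12 − 8 = 4.

4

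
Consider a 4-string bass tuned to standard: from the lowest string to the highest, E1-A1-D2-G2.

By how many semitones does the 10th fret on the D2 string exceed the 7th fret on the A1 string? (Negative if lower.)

D2 at fret 10 → C3 (MIDI 48); A1 at fret 7 → E2 (MIDI 40).
48 − 40 = 8, so the two pitches are 8 semitones apart.

8 semitones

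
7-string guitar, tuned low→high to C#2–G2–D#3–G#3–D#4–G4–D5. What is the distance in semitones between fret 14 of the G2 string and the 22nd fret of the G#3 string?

21 semitones

G2 at fret 14 → A3 (MIDI 57); G#3 at fret 22 → F#5 (MIDI 78).
57 − 78 = -21, so the two pitches are 21 semitones apart, with F#5 the higher.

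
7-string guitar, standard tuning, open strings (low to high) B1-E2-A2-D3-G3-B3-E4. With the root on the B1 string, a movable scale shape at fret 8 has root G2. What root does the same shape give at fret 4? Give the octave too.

Moving from fret 8 to fret 4 shifts the root by -4 semitones.
G2 down 4 semitones is D#2.

D#2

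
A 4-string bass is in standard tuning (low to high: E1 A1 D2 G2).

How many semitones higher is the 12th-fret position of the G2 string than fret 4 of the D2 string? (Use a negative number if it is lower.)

13 semitones

G2 at fret 12 → G3 (MIDI 55); D2 at fret 4 → F♯2 (MIDI 42).
55 − 42 = 13, so the two pitches are 13 semitones apart.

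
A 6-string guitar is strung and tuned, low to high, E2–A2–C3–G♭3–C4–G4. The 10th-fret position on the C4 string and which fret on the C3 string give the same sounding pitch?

22

C4 at fret 10 is C4 + 10 semitones = B♭4.
The open C3 string is 12 semitones below the open C4, so the same pitch on the C3 string lies at fret 10 + 12 = 22.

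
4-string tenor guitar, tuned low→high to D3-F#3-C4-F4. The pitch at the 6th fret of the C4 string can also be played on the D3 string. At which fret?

C4 at fret 6 is C4 + 6 semitones = F#4.
The open D3 string is 10 semitones below the open C4, so the same pitch on the D3 string lies at fret 6 + 10 = 16.

16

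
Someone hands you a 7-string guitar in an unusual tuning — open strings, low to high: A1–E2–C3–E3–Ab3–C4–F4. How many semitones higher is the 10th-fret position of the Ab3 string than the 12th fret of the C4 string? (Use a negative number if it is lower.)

-6 semitones

Ab3 at fret 10 → Gb4 (MIDI 66); C4 at fret 12 → C5 (MIDI 72).
66 − 72 = -6, so the two pitches are 6 semitones apart.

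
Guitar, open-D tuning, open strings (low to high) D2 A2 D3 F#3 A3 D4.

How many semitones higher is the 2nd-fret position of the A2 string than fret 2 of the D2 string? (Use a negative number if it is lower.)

7 semitones

A2 at fret 2 → B2 (MIDI 47); D2 at fret 2 → E2 (MIDI 40).
47 − 40 = 7, so the two pitches are 7 semitones apart.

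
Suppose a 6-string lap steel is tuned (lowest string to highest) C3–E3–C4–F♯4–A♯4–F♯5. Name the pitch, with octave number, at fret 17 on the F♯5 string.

The open F♯5 string plus 17 semitones: F#–G–G#–A–…–A–A#–B.
The walk passes from B into C once, so the octave number goes from 5 to 6.

B6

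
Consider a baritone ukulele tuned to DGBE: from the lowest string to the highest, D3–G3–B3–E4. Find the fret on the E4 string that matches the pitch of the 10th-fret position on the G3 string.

1

Fret 10 on G3 is MIDI 55 + 10 = 65 (F4). On the E4 string (open MIDI 64), that pitch is 65 − 64 = fret 1.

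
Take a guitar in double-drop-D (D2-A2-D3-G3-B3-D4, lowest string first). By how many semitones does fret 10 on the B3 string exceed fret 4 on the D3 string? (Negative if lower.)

B3 at fret 10 → A4 (MIDI 69); D3 at fret 4 → F#3 (MIDI 54).
69 − 54 = 15, so the two pitches are 15 semitones apart.

15 semitones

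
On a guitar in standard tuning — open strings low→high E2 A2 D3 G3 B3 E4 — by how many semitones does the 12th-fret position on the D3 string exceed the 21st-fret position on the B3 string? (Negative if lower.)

-18 semitones

D3 at fret 12 → D4 (MIDI 62); B3 at fret 21 → G♯5 (MIDI 80).
62 − 80 = -18, so the two pitches are 18 semitones apart.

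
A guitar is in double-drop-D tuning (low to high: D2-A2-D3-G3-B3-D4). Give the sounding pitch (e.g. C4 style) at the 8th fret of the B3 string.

G4

B3 is MIDI 59. Adding 8 gives 67, which is G4.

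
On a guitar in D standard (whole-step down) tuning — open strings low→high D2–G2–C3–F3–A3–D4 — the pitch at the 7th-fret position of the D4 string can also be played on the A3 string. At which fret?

D4 at fret 7 is D4 + 7 semitones = A4.
The open A3 string is 5 semitones below the open D4, so the same pitch on the A3 string lies at fret 7 + 5 = 12.

12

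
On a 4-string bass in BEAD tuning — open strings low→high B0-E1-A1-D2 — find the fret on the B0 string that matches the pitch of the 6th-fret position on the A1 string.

16

A1 at fret 6 is A1 + 6 semitones = D#2.
The open B0 string is 10 semitones below the open A1, so the same pitch on the B0 string lies at fret 6 + 10 = 16.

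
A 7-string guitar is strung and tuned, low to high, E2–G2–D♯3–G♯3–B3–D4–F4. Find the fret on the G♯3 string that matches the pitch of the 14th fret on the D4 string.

D4 at fret 14 is D4 + 14 semitones = E5.
The open G♯3 string is 6 semitones below the open D4, so the same pitch on the G♯3 string lies at fret 14 + 6 = 20.

20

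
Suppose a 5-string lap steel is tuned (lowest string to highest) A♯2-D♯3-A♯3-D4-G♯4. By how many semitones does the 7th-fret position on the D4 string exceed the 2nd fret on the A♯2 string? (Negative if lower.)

21 semitones

D4 at fret 7 → A4 (MIDI 69); A♯2 at fret 2 → C3 (MIDI 48).
69 − 48 = 21, so the two pitches are 21 semitones apart.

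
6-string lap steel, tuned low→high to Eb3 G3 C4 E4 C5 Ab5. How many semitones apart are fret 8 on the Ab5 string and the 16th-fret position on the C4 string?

12 semitones

Ab5 at fret 8 → E6 (MIDI 88); C4 at fret 16 → E5 (MIDI 76).
88 − 76 = 12, so the two pitches are 12 semitones apart, with E6 the higher.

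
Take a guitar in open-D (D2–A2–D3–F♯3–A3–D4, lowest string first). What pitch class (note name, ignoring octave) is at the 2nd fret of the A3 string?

B

Each fret is one semitone, so A3 + 2 = B.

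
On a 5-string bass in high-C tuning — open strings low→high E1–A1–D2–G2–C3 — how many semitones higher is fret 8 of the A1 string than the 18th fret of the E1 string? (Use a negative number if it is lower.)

-5 semitones

A1 at fret 8 → F2 (MIDI 41); E1 at fret 18 → A♯2 (MIDI 46).
41 − 46 = -5, so the two pitches are 5 semitones apart.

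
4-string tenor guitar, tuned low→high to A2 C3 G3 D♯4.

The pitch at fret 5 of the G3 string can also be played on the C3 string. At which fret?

12

Fret 5 on G3 is MIDI 55 + 5 = 60 (C4). On the C3 string (open MIDI 48), that pitch is 60 − 48 = fret 12.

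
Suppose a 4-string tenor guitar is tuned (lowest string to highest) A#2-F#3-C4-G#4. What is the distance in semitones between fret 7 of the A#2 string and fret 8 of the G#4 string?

A#2 at fret 7 → F3 (MIDI 53); G#4 at fret 8 → E5 (MIDI 76).
53 − 76 = -23, so the two pitches are 23 semitones apart, with E5 the higher.

23 semitones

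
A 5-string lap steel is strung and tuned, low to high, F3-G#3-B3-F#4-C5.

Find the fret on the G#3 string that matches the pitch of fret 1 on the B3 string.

4

B3 at fret 1 is B3 + 1 semitone = C4.
The open G#3 string is 3 semitones below the open B3, so the same pitch on the G#3 string lies at fret 1 + 3 = 4.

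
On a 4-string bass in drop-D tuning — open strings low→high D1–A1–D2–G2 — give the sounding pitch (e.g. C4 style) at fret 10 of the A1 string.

Each fret is one semitone, so A1 + 10 = G2.

G2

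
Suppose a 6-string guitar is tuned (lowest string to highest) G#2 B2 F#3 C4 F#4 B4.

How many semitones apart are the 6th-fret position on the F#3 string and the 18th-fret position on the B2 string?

F#3 at fret 6 → C4 (MIDI 60); B2 at fret 18 → F4 (MIDI 65).
60 − 65 = -5, so the two pitches are 5 semitones apart, with F4 the higher.

5 semitones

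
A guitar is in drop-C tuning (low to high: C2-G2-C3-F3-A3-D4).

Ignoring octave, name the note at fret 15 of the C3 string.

C3 is MIDI 48. Adding 15 gives 63; 63 mod 12 = 3, i.e. D#.
(Equivalently spelled Eb.)

D#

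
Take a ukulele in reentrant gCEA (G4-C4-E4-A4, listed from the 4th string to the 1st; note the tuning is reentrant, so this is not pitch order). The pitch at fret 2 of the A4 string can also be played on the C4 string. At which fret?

11

A4 at fret 2 is A4 + 2 semitones = B4.
The open C4 string is 9 semitones below the open A4, so the same pitch on the C4 string lies at fret 2 + 9 = 11.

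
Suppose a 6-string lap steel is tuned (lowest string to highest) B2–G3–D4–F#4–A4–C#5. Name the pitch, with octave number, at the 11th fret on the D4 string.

The open D4 string plus 11 semitones: D–D#–E–F–…–B–C–C#.
The walk passes from B into C once, so the octave number goes from 4 to 5.

C#5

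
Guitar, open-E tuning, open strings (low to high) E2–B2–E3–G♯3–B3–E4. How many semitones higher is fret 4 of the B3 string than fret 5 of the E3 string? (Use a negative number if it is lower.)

6 semitones

B3 at fret 4 → D♯4 (MIDI 63); E3 at fret 5 → A3 (MIDI 57).
63 − 57 = 6, so the two pitches are 6 semitones apart.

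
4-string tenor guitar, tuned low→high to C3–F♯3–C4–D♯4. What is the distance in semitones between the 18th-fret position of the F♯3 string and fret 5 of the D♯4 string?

F♯3 at fret 18 → C5 (MIDI 72); D♯4 at fret 5 → G♯4 (MIDI 68).
72 − 68 = 4, so the two pitches are 4 semitones apart, with C5 the higher.

4 semitones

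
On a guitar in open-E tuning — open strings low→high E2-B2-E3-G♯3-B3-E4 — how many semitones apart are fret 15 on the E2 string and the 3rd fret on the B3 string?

7 semitones

E2 at fret 15 → G3 (MIDI 55); B3 at fret 3 → D4 (MIDI 62).
55 − 62 = -7, so the two pitches are 7 semitones apart, with D4 the higher.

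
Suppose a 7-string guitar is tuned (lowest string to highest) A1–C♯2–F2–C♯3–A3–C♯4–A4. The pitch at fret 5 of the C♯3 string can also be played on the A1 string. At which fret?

C♯3 at fret 5 is C♯3 + 5 semitones = F♯3.
The open A1 string is 16 semitones below the open C♯3, so the same pitch on the A1 string lies at fret 5 + 16 = 21.

21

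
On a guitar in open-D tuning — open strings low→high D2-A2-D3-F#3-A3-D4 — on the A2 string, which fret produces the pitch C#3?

C#3 is 4 semitones above the open A2 (A–A#–B–C–C#), so it sits at fret 4.

4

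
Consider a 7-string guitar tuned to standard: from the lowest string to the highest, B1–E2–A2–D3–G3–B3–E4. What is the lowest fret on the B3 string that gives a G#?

From B3, count semitones up the chromatic scale until reaching G#: B–C–C#–D–D#–E–F–F#–G–G# — 9 steps.

9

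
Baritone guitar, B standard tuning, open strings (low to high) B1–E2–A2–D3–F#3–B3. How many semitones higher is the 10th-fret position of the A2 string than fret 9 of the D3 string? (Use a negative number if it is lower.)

-4 semitones

A2 at fret 10 → G3 (MIDI 55); D3 at fret 9 → B3 (MIDI 59).
55 − 59 = -4, so the two pitches are 4 semitones apart.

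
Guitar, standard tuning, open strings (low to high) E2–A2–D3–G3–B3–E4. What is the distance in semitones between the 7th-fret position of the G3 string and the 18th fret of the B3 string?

G3 at fret 7 → D4 (MIDI 62); B3 at fret 18 → F5 (MIDI 77).
62 − 77 = -15, so the two pitches are 15 semitones apart, with F5 the higher.

15 semitones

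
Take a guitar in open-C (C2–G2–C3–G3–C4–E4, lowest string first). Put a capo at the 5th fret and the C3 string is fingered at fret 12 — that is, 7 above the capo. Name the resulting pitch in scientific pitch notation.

The capo raises the open C3 by 5 semitones to F3; fretting 7 more gives C3 + 5 + 7 = C3 + 12 semitones = C4.

C4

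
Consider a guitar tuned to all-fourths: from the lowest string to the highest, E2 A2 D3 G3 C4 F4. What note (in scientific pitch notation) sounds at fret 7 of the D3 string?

D3 is MIDI 50. Adding 7 gives 57, which is A3.

A3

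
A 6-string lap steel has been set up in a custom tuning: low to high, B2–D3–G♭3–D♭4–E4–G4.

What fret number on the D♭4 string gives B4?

10

B4 is 10 semitones above the open D♭4 (Db–D–Eb–E–…–A–Bb–B), so it sits at fret 10.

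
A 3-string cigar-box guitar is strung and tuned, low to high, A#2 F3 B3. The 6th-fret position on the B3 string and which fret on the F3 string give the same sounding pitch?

12

Fret 6 on B3 is MIDI 59 + 6 = 65 (F4). On the F3 string (open MIDI 53), that pitch is 65 − 53 = fret 12.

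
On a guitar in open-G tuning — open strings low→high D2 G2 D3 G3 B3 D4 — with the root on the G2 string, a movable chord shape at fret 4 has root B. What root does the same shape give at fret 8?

D♯

Moving from fret 4 to fret 8 shifts the root by 4 semitones.
B up 4 semitones is D♯.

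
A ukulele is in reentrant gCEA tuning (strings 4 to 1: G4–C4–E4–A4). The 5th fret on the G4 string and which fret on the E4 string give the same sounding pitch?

8

G4 at fret 5 is G4 + 5 semitones = C5.
The open E4 string is 3 semitones below the open G4, so the same pitch on the E4 string lies at fret 5 + 3 = 8.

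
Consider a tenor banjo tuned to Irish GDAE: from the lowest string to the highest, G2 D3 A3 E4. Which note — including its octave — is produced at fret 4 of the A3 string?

A3 is MIDI 57. Adding 4 gives 61, which is C#4.
(Equivalently spelled Db4.)

C#4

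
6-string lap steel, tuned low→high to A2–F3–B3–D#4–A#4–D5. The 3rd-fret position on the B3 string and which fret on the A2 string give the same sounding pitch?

17

B3 at fret 3 is B3 + 3 semitones = D4.
The open A2 string is 14 semitones below the open B3, so the same pitch on the A2 string lies at fret 3 + 14 = 17.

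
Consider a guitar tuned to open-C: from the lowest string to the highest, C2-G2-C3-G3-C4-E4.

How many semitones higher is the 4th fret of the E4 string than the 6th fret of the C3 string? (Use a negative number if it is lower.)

14 semitones

E4 at fret 4 → G#4 (MIDI 68); C3 at fret 6 → F#3 (MIDI 54).
68 − 54 = 14, so the two pitches are 14 semitones apart.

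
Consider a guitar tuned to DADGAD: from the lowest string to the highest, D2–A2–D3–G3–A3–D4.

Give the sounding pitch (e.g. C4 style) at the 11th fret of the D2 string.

Each fret is one semitone, so D2 + 11 = C#3.
(Equivalently spelled Db3.)

C#3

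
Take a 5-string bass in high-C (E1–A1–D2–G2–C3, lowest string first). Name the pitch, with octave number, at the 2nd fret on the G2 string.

A2

G2 is MIDI 43. Adding 2 gives 45, which is A2.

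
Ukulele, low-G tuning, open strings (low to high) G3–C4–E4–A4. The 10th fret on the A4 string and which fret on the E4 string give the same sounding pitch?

A4 at fret 10 is A4 + 10 semitones = G5.
The open E4 string is 5 semitones below the open A4, so the same pitch on the E4 string lies at fret 10 + 5 = 15.

15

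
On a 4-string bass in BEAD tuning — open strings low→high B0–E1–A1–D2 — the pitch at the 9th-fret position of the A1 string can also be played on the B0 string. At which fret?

Fret 9 on A1 is MIDI 33 + 9 = 42 (F♯2). On the B0 string (open MIDI 23), that pitch is 42 − 23 = fret 19.

19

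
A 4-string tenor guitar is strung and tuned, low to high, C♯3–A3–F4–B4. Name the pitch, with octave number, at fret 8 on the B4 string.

Each fret is one semitone, so B4 + 8 = G5.

G5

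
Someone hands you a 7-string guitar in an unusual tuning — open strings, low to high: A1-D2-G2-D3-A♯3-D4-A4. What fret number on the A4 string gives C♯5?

C♯5 is 4 semitones above the open A4 (A–A#–B–C–C#), so it sits at fret 4.

4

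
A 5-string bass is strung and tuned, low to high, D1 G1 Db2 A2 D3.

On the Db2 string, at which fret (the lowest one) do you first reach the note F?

From Db2, count semitones up the chromatic scale until reaching F: Db–D–Eb–E–F — 4 steps.

4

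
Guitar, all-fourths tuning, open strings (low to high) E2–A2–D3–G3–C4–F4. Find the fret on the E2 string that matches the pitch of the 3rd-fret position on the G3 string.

Fret 3 on G3 is MIDI 55 + 3 = 58 (A♯3). On the E2 string (open MIDI 40), that pitch is 58 − 40 = fret 18.

18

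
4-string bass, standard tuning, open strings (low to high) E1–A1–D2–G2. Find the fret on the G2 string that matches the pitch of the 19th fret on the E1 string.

Fret 19 on E1 is MIDI 28 + 19 = 47 (B2). On the G2 string (open MIDI 43), that pitch is 47 − 43 = fret 4.

4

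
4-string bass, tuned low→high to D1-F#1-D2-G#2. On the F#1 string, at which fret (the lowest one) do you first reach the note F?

From F#1, count semitones up the chromatic scale until reaching F: F#–G–G#–A–…–D#–E–F — 11 steps.

11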